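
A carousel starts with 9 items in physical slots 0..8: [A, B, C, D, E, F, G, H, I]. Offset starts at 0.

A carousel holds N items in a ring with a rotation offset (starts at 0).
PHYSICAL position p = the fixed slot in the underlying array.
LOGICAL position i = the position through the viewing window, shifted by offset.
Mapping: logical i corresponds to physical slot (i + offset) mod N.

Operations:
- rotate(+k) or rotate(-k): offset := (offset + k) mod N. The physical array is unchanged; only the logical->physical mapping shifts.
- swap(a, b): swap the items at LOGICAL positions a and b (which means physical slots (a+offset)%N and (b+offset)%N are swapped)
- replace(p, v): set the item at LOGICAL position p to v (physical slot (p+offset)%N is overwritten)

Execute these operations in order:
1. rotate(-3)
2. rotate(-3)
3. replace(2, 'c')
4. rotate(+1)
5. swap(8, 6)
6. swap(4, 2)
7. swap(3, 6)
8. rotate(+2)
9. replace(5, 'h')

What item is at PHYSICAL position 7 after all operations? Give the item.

After op 1 (rotate(-3)): offset=6, physical=[A,B,C,D,E,F,G,H,I], logical=[G,H,I,A,B,C,D,E,F]
After op 2 (rotate(-3)): offset=3, physical=[A,B,C,D,E,F,G,H,I], logical=[D,E,F,G,H,I,A,B,C]
After op 3 (replace(2, 'c')): offset=3, physical=[A,B,C,D,E,c,G,H,I], logical=[D,E,c,G,H,I,A,B,C]
After op 4 (rotate(+1)): offset=4, physical=[A,B,C,D,E,c,G,H,I], logical=[E,c,G,H,I,A,B,C,D]
After op 5 (swap(8, 6)): offset=4, physical=[A,D,C,B,E,c,G,H,I], logical=[E,c,G,H,I,A,D,C,B]
After op 6 (swap(4, 2)): offset=4, physical=[A,D,C,B,E,c,I,H,G], logical=[E,c,I,H,G,A,D,C,B]
After op 7 (swap(3, 6)): offset=4, physical=[A,H,C,B,E,c,I,D,G], logical=[E,c,I,D,G,A,H,C,B]
After op 8 (rotate(+2)): offset=6, physical=[A,H,C,B,E,c,I,D,G], logical=[I,D,G,A,H,C,B,E,c]
After op 9 (replace(5, 'h')): offset=6, physical=[A,H,h,B,E,c,I,D,G], logical=[I,D,G,A,H,h,B,E,c]

Answer: D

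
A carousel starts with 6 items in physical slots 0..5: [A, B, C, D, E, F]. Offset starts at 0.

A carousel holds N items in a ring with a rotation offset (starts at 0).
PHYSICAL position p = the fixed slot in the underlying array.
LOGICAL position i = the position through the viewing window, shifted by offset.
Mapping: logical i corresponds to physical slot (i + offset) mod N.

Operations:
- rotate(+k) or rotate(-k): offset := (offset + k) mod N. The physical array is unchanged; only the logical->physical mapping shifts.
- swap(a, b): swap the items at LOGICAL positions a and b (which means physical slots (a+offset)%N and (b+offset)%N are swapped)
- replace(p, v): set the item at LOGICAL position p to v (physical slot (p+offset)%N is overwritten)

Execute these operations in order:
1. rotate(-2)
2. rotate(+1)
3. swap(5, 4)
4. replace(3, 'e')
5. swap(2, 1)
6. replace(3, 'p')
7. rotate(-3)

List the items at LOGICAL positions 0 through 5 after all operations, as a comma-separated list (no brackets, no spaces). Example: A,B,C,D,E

After op 1 (rotate(-2)): offset=4, physical=[A,B,C,D,E,F], logical=[E,F,A,B,C,D]
After op 2 (rotate(+1)): offset=5, physical=[A,B,C,D,E,F], logical=[F,A,B,C,D,E]
After op 3 (swap(5, 4)): offset=5, physical=[A,B,C,E,D,F], logical=[F,A,B,C,E,D]
After op 4 (replace(3, 'e')): offset=5, physical=[A,B,e,E,D,F], logical=[F,A,B,e,E,D]
After op 5 (swap(2, 1)): offset=5, physical=[B,A,e,E,D,F], logical=[F,B,A,e,E,D]
After op 6 (replace(3, 'p')): offset=5, physical=[B,A,p,E,D,F], logical=[F,B,A,p,E,D]
After op 7 (rotate(-3)): offset=2, physical=[B,A,p,E,D,F], logical=[p,E,D,F,B,A]

Answer: p,E,D,F,B,A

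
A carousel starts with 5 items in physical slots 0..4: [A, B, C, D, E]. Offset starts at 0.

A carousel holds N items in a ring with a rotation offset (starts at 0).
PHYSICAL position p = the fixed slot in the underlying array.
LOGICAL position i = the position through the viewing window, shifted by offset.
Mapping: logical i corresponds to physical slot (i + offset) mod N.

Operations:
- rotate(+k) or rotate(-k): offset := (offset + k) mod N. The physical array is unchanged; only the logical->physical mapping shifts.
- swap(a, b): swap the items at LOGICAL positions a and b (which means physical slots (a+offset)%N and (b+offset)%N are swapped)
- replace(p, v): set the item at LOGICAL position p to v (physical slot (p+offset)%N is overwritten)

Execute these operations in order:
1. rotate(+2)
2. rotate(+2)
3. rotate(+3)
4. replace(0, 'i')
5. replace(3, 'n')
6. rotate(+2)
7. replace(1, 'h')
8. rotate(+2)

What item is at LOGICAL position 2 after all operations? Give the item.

After op 1 (rotate(+2)): offset=2, physical=[A,B,C,D,E], logical=[C,D,E,A,B]
After op 2 (rotate(+2)): offset=4, physical=[A,B,C,D,E], logical=[E,A,B,C,D]
After op 3 (rotate(+3)): offset=2, physical=[A,B,C,D,E], logical=[C,D,E,A,B]
After op 4 (replace(0, 'i')): offset=2, physical=[A,B,i,D,E], logical=[i,D,E,A,B]
After op 5 (replace(3, 'n')): offset=2, physical=[n,B,i,D,E], logical=[i,D,E,n,B]
After op 6 (rotate(+2)): offset=4, physical=[n,B,i,D,E], logical=[E,n,B,i,D]
After op 7 (replace(1, 'h')): offset=4, physical=[h,B,i,D,E], logical=[E,h,B,i,D]
After op 8 (rotate(+2)): offset=1, physical=[h,B,i,D,E], logical=[B,i,D,E,h]

Answer: D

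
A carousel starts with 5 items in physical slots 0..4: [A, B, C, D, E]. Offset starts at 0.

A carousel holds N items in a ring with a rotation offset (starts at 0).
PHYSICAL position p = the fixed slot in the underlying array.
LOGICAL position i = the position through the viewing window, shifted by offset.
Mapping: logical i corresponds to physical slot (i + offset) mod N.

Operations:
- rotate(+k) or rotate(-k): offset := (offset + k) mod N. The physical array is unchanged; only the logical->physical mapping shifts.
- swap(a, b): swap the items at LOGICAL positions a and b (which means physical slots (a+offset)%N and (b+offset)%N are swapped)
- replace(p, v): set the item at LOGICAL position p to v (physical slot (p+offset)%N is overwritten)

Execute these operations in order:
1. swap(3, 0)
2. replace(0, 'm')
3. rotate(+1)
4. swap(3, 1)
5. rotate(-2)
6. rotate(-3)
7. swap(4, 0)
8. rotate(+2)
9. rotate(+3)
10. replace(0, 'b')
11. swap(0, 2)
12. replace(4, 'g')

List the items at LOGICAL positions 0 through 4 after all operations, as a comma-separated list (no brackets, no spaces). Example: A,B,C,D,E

Answer: A,E,b,C,g

Derivation:
After op 1 (swap(3, 0)): offset=0, physical=[D,B,C,A,E], logical=[D,B,C,A,E]
After op 2 (replace(0, 'm')): offset=0, physical=[m,B,C,A,E], logical=[m,B,C,A,E]
After op 3 (rotate(+1)): offset=1, physical=[m,B,C,A,E], logical=[B,C,A,E,m]
After op 4 (swap(3, 1)): offset=1, physical=[m,B,E,A,C], logical=[B,E,A,C,m]
After op 5 (rotate(-2)): offset=4, physical=[m,B,E,A,C], logical=[C,m,B,E,A]
After op 6 (rotate(-3)): offset=1, physical=[m,B,E,A,C], logical=[B,E,A,C,m]
After op 7 (swap(4, 0)): offset=1, physical=[B,m,E,A,C], logical=[m,E,A,C,B]
After op 8 (rotate(+2)): offset=3, physical=[B,m,E,A,C], logical=[A,C,B,m,E]
After op 9 (rotate(+3)): offset=1, physical=[B,m,E,A,C], logical=[m,E,A,C,B]
After op 10 (replace(0, 'b')): offset=1, physical=[B,b,E,A,C], logical=[b,E,A,C,B]
After op 11 (swap(0, 2)): offset=1, physical=[B,A,E,b,C], logical=[A,E,b,C,B]
After op 12 (replace(4, 'g')): offset=1, physical=[g,A,E,b,C], logical=[A,E,b,C,g]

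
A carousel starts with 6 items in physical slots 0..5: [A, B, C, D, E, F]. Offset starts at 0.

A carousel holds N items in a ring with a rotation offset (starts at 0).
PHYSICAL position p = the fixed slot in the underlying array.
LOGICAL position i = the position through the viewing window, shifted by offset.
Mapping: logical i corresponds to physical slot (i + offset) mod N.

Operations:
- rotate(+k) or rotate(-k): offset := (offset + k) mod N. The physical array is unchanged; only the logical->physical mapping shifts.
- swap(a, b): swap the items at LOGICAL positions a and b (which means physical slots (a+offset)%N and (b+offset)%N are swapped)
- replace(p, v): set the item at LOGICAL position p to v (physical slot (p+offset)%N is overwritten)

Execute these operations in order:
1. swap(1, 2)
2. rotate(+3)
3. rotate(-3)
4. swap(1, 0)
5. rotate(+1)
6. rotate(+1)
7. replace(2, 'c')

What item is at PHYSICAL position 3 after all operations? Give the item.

After op 1 (swap(1, 2)): offset=0, physical=[A,C,B,D,E,F], logical=[A,C,B,D,E,F]
After op 2 (rotate(+3)): offset=3, physical=[A,C,B,D,E,F], logical=[D,E,F,A,C,B]
After op 3 (rotate(-3)): offset=0, physical=[A,C,B,D,E,F], logical=[A,C,B,D,E,F]
After op 4 (swap(1, 0)): offset=0, physical=[C,A,B,D,E,F], logical=[C,A,B,D,E,F]
After op 5 (rotate(+1)): offset=1, physical=[C,A,B,D,E,F], logical=[A,B,D,E,F,C]
After op 6 (rotate(+1)): offset=2, physical=[C,A,B,D,E,F], logical=[B,D,E,F,C,A]
After op 7 (replace(2, 'c')): offset=2, physical=[C,A,B,D,c,F], logical=[B,D,c,F,C,A]

Answer: D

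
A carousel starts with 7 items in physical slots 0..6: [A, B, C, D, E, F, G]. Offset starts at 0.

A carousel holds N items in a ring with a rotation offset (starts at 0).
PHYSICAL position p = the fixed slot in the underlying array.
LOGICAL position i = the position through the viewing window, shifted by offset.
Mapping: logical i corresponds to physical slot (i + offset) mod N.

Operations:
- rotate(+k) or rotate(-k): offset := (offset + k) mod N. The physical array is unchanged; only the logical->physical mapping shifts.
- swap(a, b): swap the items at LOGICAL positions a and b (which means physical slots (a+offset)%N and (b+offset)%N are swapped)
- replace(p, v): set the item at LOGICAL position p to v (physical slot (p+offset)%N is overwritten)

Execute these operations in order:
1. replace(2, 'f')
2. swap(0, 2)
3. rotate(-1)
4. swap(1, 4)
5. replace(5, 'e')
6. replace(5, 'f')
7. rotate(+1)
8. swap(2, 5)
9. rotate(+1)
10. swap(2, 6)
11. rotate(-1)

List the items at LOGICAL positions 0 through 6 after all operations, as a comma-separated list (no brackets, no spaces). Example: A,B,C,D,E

Answer: f,B,F,D,f,A,G

Derivation:
After op 1 (replace(2, 'f')): offset=0, physical=[A,B,f,D,E,F,G], logical=[A,B,f,D,E,F,G]
After op 2 (swap(0, 2)): offset=0, physical=[f,B,A,D,E,F,G], logical=[f,B,A,D,E,F,G]
After op 3 (rotate(-1)): offset=6, physical=[f,B,A,D,E,F,G], logical=[G,f,B,A,D,E,F]
After op 4 (swap(1, 4)): offset=6, physical=[D,B,A,f,E,F,G], logical=[G,D,B,A,f,E,F]
After op 5 (replace(5, 'e')): offset=6, physical=[D,B,A,f,e,F,G], logical=[G,D,B,A,f,e,F]
After op 6 (replace(5, 'f')): offset=6, physical=[D,B,A,f,f,F,G], logical=[G,D,B,A,f,f,F]
After op 7 (rotate(+1)): offset=0, physical=[D,B,A,f,f,F,G], logical=[D,B,A,f,f,F,G]
After op 8 (swap(2, 5)): offset=0, physical=[D,B,F,f,f,A,G], logical=[D,B,F,f,f,A,G]
After op 9 (rotate(+1)): offset=1, physical=[D,B,F,f,f,A,G], logical=[B,F,f,f,A,G,D]
After op 10 (swap(2, 6)): offset=1, physical=[f,B,F,D,f,A,G], logical=[B,F,D,f,A,G,f]
After op 11 (rotate(-1)): offset=0, physical=[f,B,F,D,f,A,G], logical=[f,B,F,D,f,A,G]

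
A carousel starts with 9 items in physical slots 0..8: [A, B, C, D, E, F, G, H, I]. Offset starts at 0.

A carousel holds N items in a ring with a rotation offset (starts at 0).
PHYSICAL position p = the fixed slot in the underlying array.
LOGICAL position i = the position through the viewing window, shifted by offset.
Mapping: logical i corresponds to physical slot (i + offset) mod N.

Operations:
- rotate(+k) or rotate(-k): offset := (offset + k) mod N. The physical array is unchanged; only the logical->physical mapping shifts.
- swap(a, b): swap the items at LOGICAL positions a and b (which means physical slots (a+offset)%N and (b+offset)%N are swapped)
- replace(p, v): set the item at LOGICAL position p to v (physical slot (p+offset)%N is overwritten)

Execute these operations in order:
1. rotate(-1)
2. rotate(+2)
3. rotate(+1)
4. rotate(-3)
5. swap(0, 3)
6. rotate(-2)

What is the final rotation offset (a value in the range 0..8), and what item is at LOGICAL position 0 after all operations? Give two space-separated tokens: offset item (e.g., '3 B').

Answer: 6 G

Derivation:
After op 1 (rotate(-1)): offset=8, physical=[A,B,C,D,E,F,G,H,I], logical=[I,A,B,C,D,E,F,G,H]
After op 2 (rotate(+2)): offset=1, physical=[A,B,C,D,E,F,G,H,I], logical=[B,C,D,E,F,G,H,I,A]
After op 3 (rotate(+1)): offset=2, physical=[A,B,C,D,E,F,G,H,I], logical=[C,D,E,F,G,H,I,A,B]
After op 4 (rotate(-3)): offset=8, physical=[A,B,C,D,E,F,G,H,I], logical=[I,A,B,C,D,E,F,G,H]
After op 5 (swap(0, 3)): offset=8, physical=[A,B,I,D,E,F,G,H,C], logical=[C,A,B,I,D,E,F,G,H]
After op 6 (rotate(-2)): offset=6, physical=[A,B,I,D,E,F,G,H,C], logical=[G,H,C,A,B,I,D,E,F]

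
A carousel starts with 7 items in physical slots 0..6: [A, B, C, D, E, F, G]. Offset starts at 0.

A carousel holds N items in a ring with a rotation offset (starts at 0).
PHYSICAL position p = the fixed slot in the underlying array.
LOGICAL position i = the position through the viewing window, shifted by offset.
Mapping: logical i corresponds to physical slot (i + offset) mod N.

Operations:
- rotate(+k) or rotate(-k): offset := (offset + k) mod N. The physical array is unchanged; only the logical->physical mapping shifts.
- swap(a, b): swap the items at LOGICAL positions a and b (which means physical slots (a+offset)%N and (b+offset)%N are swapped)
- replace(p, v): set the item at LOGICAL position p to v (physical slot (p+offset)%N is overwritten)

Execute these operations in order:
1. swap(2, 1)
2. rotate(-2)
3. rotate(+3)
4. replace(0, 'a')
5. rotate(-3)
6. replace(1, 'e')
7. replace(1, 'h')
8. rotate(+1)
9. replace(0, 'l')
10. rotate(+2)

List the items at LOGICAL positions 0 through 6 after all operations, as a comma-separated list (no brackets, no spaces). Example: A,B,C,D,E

After op 1 (swap(2, 1)): offset=0, physical=[A,C,B,D,E,F,G], logical=[A,C,B,D,E,F,G]
After op 2 (rotate(-2)): offset=5, physical=[A,C,B,D,E,F,G], logical=[F,G,A,C,B,D,E]
After op 3 (rotate(+3)): offset=1, physical=[A,C,B,D,E,F,G], logical=[C,B,D,E,F,G,A]
After op 4 (replace(0, 'a')): offset=1, physical=[A,a,B,D,E,F,G], logical=[a,B,D,E,F,G,A]
After op 5 (rotate(-3)): offset=5, physical=[A,a,B,D,E,F,G], logical=[F,G,A,a,B,D,E]
After op 6 (replace(1, 'e')): offset=5, physical=[A,a,B,D,E,F,e], logical=[F,e,A,a,B,D,E]
After op 7 (replace(1, 'h')): offset=5, physical=[A,a,B,D,E,F,h], logical=[F,h,A,a,B,D,E]
After op 8 (rotate(+1)): offset=6, physical=[A,a,B,D,E,F,h], logical=[h,A,a,B,D,E,F]
After op 9 (replace(0, 'l')): offset=6, physical=[A,a,B,D,E,F,l], logical=[l,A,a,B,D,E,F]
After op 10 (rotate(+2)): offset=1, physical=[A,a,B,D,E,F,l], logical=[a,B,D,E,F,l,A]

Answer: a,B,D,E,F,l,A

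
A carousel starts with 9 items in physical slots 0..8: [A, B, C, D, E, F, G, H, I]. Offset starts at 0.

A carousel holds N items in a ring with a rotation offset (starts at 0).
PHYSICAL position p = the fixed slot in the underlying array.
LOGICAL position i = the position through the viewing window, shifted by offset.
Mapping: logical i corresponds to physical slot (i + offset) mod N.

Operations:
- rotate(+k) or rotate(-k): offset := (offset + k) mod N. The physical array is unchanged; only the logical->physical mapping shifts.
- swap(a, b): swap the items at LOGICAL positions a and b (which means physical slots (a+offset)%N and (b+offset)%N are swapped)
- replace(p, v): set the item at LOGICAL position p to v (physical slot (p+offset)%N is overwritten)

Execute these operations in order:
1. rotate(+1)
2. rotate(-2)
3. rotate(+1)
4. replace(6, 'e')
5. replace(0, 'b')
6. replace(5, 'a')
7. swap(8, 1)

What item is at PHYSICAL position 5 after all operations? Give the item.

Answer: a

Derivation:
After op 1 (rotate(+1)): offset=1, physical=[A,B,C,D,E,F,G,H,I], logical=[B,C,D,E,F,G,H,I,A]
After op 2 (rotate(-2)): offset=8, physical=[A,B,C,D,E,F,G,H,I], logical=[I,A,B,C,D,E,F,G,H]
After op 3 (rotate(+1)): offset=0, physical=[A,B,C,D,E,F,G,H,I], logical=[A,B,C,D,E,F,G,H,I]
After op 4 (replace(6, 'e')): offset=0, physical=[A,B,C,D,E,F,e,H,I], logical=[A,B,C,D,E,F,e,H,I]
After op 5 (replace(0, 'b')): offset=0, physical=[b,B,C,D,E,F,e,H,I], logical=[b,B,C,D,E,F,e,H,I]
After op 6 (replace(5, 'a')): offset=0, physical=[b,B,C,D,E,a,e,H,I], logical=[b,B,C,D,E,a,e,H,I]
After op 7 (swap(8, 1)): offset=0, physical=[b,I,C,D,E,a,e,H,B], logical=[b,I,C,D,E,a,e,H,B]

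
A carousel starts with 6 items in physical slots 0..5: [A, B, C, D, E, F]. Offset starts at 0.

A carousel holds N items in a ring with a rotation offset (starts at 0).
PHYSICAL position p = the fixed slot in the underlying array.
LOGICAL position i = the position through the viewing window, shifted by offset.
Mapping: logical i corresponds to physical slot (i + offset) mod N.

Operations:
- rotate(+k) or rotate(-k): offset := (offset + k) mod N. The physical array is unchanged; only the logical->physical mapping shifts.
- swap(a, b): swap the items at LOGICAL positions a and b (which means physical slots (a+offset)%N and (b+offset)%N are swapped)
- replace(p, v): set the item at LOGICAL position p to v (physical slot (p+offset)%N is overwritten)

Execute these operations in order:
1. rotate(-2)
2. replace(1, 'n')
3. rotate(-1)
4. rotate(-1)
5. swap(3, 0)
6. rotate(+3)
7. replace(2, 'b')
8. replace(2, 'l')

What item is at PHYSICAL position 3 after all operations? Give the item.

Answer: D

Derivation:
After op 1 (rotate(-2)): offset=4, physical=[A,B,C,D,E,F], logical=[E,F,A,B,C,D]
After op 2 (replace(1, 'n')): offset=4, physical=[A,B,C,D,E,n], logical=[E,n,A,B,C,D]
After op 3 (rotate(-1)): offset=3, physical=[A,B,C,D,E,n], logical=[D,E,n,A,B,C]
After op 4 (rotate(-1)): offset=2, physical=[A,B,C,D,E,n], logical=[C,D,E,n,A,B]
After op 5 (swap(3, 0)): offset=2, physical=[A,B,n,D,E,C], logical=[n,D,E,C,A,B]
After op 6 (rotate(+3)): offset=5, physical=[A,B,n,D,E,C], logical=[C,A,B,n,D,E]
After op 7 (replace(2, 'b')): offset=5, physical=[A,b,n,D,E,C], logical=[C,A,b,n,D,E]
After op 8 (replace(2, 'l')): offset=5, physical=[A,l,n,D,E,C], logical=[C,A,l,n,D,E]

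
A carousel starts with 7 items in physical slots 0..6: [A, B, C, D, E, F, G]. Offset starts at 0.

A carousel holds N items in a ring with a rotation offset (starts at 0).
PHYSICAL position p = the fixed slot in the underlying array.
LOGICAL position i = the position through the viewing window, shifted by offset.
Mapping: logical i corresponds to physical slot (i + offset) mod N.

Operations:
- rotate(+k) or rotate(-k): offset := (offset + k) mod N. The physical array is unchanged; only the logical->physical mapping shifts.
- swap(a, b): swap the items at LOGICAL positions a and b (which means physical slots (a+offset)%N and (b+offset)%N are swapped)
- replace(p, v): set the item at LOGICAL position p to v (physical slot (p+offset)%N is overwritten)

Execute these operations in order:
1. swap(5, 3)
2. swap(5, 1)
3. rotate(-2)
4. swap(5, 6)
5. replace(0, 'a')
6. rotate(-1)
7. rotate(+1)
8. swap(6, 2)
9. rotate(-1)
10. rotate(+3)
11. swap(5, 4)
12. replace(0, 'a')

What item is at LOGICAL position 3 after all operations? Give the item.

After op 1 (swap(5, 3)): offset=0, physical=[A,B,C,F,E,D,G], logical=[A,B,C,F,E,D,G]
After op 2 (swap(5, 1)): offset=0, physical=[A,D,C,F,E,B,G], logical=[A,D,C,F,E,B,G]
After op 3 (rotate(-2)): offset=5, physical=[A,D,C,F,E,B,G], logical=[B,G,A,D,C,F,E]
After op 4 (swap(5, 6)): offset=5, physical=[A,D,C,E,F,B,G], logical=[B,G,A,D,C,E,F]
After op 5 (replace(0, 'a')): offset=5, physical=[A,D,C,E,F,a,G], logical=[a,G,A,D,C,E,F]
After op 6 (rotate(-1)): offset=4, physical=[A,D,C,E,F,a,G], logical=[F,a,G,A,D,C,E]
After op 7 (rotate(+1)): offset=5, physical=[A,D,C,E,F,a,G], logical=[a,G,A,D,C,E,F]
After op 8 (swap(6, 2)): offset=5, physical=[F,D,C,E,A,a,G], logical=[a,G,F,D,C,E,A]
After op 9 (rotate(-1)): offset=4, physical=[F,D,C,E,A,a,G], logical=[A,a,G,F,D,C,E]
After op 10 (rotate(+3)): offset=0, physical=[F,D,C,E,A,a,G], logical=[F,D,C,E,A,a,G]
After op 11 (swap(5, 4)): offset=0, physical=[F,D,C,E,a,A,G], logical=[F,D,C,E,a,A,G]
After op 12 (replace(0, 'a')): offset=0, physical=[a,D,C,E,a,A,G], logical=[a,D,C,E,a,A,G]

Answer: E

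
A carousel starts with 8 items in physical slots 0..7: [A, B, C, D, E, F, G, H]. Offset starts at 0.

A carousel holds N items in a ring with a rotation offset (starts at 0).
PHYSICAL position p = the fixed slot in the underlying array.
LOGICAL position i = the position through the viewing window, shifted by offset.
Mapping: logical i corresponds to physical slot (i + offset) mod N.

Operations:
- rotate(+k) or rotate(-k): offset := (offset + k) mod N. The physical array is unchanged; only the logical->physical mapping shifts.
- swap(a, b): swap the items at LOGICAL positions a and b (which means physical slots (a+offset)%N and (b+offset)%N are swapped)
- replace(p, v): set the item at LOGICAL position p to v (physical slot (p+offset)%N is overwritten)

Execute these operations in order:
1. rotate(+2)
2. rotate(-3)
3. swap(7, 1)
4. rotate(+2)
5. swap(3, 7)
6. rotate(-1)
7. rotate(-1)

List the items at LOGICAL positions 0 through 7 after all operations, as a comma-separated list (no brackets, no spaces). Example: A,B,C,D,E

After op 1 (rotate(+2)): offset=2, physical=[A,B,C,D,E,F,G,H], logical=[C,D,E,F,G,H,A,B]
After op 2 (rotate(-3)): offset=7, physical=[A,B,C,D,E,F,G,H], logical=[H,A,B,C,D,E,F,G]
After op 3 (swap(7, 1)): offset=7, physical=[G,B,C,D,E,F,A,H], logical=[H,G,B,C,D,E,F,A]
After op 4 (rotate(+2)): offset=1, physical=[G,B,C,D,E,F,A,H], logical=[B,C,D,E,F,A,H,G]
After op 5 (swap(3, 7)): offset=1, physical=[E,B,C,D,G,F,A,H], logical=[B,C,D,G,F,A,H,E]
After op 6 (rotate(-1)): offset=0, physical=[E,B,C,D,G,F,A,H], logical=[E,B,C,D,G,F,A,H]
After op 7 (rotate(-1)): offset=7, physical=[E,B,C,D,G,F,A,H], logical=[H,E,B,C,D,G,F,A]

Answer: H,E,B,C,D,G,F,A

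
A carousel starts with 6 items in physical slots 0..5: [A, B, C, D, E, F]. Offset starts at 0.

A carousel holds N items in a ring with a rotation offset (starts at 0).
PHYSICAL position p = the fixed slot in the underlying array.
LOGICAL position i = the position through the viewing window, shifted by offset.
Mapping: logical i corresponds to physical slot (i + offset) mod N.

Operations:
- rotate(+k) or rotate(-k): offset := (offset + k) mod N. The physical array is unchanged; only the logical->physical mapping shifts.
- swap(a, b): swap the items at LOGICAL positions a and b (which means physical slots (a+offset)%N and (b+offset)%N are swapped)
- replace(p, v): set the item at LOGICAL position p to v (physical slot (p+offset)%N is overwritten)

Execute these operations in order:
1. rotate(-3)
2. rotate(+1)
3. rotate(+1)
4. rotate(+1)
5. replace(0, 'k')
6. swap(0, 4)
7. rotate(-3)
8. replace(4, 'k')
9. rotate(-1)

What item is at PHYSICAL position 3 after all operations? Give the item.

Answer: D

Derivation:
After op 1 (rotate(-3)): offset=3, physical=[A,B,C,D,E,F], logical=[D,E,F,A,B,C]
After op 2 (rotate(+1)): offset=4, physical=[A,B,C,D,E,F], logical=[E,F,A,B,C,D]
After op 3 (rotate(+1)): offset=5, physical=[A,B,C,D,E,F], logical=[F,A,B,C,D,E]
After op 4 (rotate(+1)): offset=0, physical=[A,B,C,D,E,F], logical=[A,B,C,D,E,F]
After op 5 (replace(0, 'k')): offset=0, physical=[k,B,C,D,E,F], logical=[k,B,C,D,E,F]
After op 6 (swap(0, 4)): offset=0, physical=[E,B,C,D,k,F], logical=[E,B,C,D,k,F]
After op 7 (rotate(-3)): offset=3, physical=[E,B,C,D,k,F], logical=[D,k,F,E,B,C]
After op 8 (replace(4, 'k')): offset=3, physical=[E,k,C,D,k,F], logical=[D,k,F,E,k,C]
After op 9 (rotate(-1)): offset=2, physical=[E,k,C,D,k,F], logical=[C,D,k,F,E,k]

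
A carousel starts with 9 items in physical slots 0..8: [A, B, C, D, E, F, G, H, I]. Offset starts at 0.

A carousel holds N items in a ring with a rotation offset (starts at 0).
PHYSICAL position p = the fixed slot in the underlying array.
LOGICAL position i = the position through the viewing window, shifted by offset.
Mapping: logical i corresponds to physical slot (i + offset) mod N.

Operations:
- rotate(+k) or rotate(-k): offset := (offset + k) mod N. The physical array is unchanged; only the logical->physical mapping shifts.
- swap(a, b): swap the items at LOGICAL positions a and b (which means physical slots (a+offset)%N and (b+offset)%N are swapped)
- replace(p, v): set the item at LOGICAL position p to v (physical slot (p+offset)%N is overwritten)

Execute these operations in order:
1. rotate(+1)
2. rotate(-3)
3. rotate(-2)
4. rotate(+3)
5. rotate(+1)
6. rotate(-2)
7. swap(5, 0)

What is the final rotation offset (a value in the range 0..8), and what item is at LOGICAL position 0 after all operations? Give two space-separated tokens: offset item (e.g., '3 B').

Answer: 7 D

Derivation:
After op 1 (rotate(+1)): offset=1, physical=[A,B,C,D,E,F,G,H,I], logical=[B,C,D,E,F,G,H,I,A]
After op 2 (rotate(-3)): offset=7, physical=[A,B,C,D,E,F,G,H,I], logical=[H,I,A,B,C,D,E,F,G]
After op 3 (rotate(-2)): offset=5, physical=[A,B,C,D,E,F,G,H,I], logical=[F,G,H,I,A,B,C,D,E]
After op 4 (rotate(+3)): offset=8, physical=[A,B,C,D,E,F,G,H,I], logical=[I,A,B,C,D,E,F,G,H]
After op 5 (rotate(+1)): offset=0, physical=[A,B,C,D,E,F,G,H,I], logical=[A,B,C,D,E,F,G,H,I]
After op 6 (rotate(-2)): offset=7, physical=[A,B,C,D,E,F,G,H,I], logical=[H,I,A,B,C,D,E,F,G]
After op 7 (swap(5, 0)): offset=7, physical=[A,B,C,H,E,F,G,D,I], logical=[D,I,A,B,C,H,E,F,G]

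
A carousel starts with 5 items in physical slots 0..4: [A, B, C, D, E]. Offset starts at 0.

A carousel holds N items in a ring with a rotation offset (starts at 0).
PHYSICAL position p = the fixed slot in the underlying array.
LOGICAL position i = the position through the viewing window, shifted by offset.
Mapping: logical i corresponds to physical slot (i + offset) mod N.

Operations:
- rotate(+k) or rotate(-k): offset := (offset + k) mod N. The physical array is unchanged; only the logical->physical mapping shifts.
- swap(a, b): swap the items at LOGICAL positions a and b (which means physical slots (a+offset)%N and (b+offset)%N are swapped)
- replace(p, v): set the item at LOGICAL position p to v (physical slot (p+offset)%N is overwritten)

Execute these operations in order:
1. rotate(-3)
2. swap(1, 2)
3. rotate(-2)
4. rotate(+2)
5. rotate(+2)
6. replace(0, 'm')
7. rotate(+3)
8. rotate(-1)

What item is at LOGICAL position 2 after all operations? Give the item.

Answer: E

Derivation:
After op 1 (rotate(-3)): offset=2, physical=[A,B,C,D,E], logical=[C,D,E,A,B]
After op 2 (swap(1, 2)): offset=2, physical=[A,B,C,E,D], logical=[C,E,D,A,B]
After op 3 (rotate(-2)): offset=0, physical=[A,B,C,E,D], logical=[A,B,C,E,D]
After op 4 (rotate(+2)): offset=2, physical=[A,B,C,E,D], logical=[C,E,D,A,B]
After op 5 (rotate(+2)): offset=4, physical=[A,B,C,E,D], logical=[D,A,B,C,E]
After op 6 (replace(0, 'm')): offset=4, physical=[A,B,C,E,m], logical=[m,A,B,C,E]
After op 7 (rotate(+3)): offset=2, physical=[A,B,C,E,m], logical=[C,E,m,A,B]
After op 8 (rotate(-1)): offset=1, physical=[A,B,C,E,m], logical=[B,C,E,m,A]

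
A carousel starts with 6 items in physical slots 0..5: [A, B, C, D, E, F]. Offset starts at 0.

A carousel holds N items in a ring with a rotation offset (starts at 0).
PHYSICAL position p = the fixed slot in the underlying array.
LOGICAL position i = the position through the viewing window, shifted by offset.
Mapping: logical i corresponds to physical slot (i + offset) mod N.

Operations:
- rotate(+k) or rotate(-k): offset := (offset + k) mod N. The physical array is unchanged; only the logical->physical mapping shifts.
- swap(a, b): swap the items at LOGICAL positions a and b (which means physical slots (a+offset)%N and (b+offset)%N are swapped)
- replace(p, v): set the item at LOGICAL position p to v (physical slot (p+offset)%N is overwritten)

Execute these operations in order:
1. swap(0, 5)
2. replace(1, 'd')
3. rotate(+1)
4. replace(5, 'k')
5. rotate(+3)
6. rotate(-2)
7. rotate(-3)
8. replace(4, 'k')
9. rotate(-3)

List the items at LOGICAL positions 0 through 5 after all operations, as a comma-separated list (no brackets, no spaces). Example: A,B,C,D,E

Answer: C,k,E,A,k,d

Derivation:
After op 1 (swap(0, 5)): offset=0, physical=[F,B,C,D,E,A], logical=[F,B,C,D,E,A]
After op 2 (replace(1, 'd')): offset=0, physical=[F,d,C,D,E,A], logical=[F,d,C,D,E,A]
After op 3 (rotate(+1)): offset=1, physical=[F,d,C,D,E,A], logical=[d,C,D,E,A,F]
After op 4 (replace(5, 'k')): offset=1, physical=[k,d,C,D,E,A], logical=[d,C,D,E,A,k]
After op 5 (rotate(+3)): offset=4, physical=[k,d,C,D,E,A], logical=[E,A,k,d,C,D]
After op 6 (rotate(-2)): offset=2, physical=[k,d,C,D,E,A], logical=[C,D,E,A,k,d]
After op 7 (rotate(-3)): offset=5, physical=[k,d,C,D,E,A], logical=[A,k,d,C,D,E]
After op 8 (replace(4, 'k')): offset=5, physical=[k,d,C,k,E,A], logical=[A,k,d,C,k,E]
After op 9 (rotate(-3)): offset=2, physical=[k,d,C,k,E,A], logical=[C,k,E,A,k,d]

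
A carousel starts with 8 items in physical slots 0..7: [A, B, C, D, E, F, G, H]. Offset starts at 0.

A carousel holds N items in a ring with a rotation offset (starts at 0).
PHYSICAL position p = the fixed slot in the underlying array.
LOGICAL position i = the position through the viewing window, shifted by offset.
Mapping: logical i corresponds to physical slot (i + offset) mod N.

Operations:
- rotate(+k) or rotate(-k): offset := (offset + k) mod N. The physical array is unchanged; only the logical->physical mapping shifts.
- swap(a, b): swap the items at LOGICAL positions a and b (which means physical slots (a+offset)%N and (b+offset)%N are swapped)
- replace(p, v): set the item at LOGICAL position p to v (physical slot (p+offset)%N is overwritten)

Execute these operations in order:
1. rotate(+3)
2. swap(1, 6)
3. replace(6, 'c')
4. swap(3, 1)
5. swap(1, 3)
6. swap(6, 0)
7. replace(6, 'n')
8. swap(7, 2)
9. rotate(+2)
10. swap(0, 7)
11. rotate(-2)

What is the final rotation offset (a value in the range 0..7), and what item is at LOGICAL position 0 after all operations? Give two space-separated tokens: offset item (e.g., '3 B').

After op 1 (rotate(+3)): offset=3, physical=[A,B,C,D,E,F,G,H], logical=[D,E,F,G,H,A,B,C]
After op 2 (swap(1, 6)): offset=3, physical=[A,E,C,D,B,F,G,H], logical=[D,B,F,G,H,A,E,C]
After op 3 (replace(6, 'c')): offset=3, physical=[A,c,C,D,B,F,G,H], logical=[D,B,F,G,H,A,c,C]
After op 4 (swap(3, 1)): offset=3, physical=[A,c,C,D,G,F,B,H], logical=[D,G,F,B,H,A,c,C]
After op 5 (swap(1, 3)): offset=3, physical=[A,c,C,D,B,F,G,H], logical=[D,B,F,G,H,A,c,C]
After op 6 (swap(6, 0)): offset=3, physical=[A,D,C,c,B,F,G,H], logical=[c,B,F,G,H,A,D,C]
After op 7 (replace(6, 'n')): offset=3, physical=[A,n,C,c,B,F,G,H], logical=[c,B,F,G,H,A,n,C]
After op 8 (swap(7, 2)): offset=3, physical=[A,n,F,c,B,C,G,H], logical=[c,B,C,G,H,A,n,F]
After op 9 (rotate(+2)): offset=5, physical=[A,n,F,c,B,C,G,H], logical=[C,G,H,A,n,F,c,B]
After op 10 (swap(0, 7)): offset=5, physical=[A,n,F,c,C,B,G,H], logical=[B,G,H,A,n,F,c,C]
After op 11 (rotate(-2)): offset=3, physical=[A,n,F,c,C,B,G,H], logical=[c,C,B,G,H,A,n,F]

Answer: 3 c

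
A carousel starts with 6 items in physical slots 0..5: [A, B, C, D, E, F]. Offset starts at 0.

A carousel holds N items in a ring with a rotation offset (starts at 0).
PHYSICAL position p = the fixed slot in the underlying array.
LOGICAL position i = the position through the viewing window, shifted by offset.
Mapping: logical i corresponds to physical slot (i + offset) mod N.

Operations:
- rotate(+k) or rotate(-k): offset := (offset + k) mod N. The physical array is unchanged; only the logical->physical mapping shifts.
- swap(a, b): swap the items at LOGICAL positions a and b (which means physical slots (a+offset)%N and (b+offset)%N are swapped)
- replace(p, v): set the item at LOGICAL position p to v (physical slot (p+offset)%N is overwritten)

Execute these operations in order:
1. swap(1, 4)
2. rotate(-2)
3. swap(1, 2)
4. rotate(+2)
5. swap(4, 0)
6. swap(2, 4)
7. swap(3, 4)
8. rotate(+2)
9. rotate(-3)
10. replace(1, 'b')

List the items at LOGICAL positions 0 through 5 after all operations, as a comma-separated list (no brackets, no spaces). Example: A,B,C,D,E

Answer: A,b,E,F,C,D

Derivation:
After op 1 (swap(1, 4)): offset=0, physical=[A,E,C,D,B,F], logical=[A,E,C,D,B,F]
After op 2 (rotate(-2)): offset=4, physical=[A,E,C,D,B,F], logical=[B,F,A,E,C,D]
After op 3 (swap(1, 2)): offset=4, physical=[F,E,C,D,B,A], logical=[B,A,F,E,C,D]
After op 4 (rotate(+2)): offset=0, physical=[F,E,C,D,B,A], logical=[F,E,C,D,B,A]
After op 5 (swap(4, 0)): offset=0, physical=[B,E,C,D,F,A], logical=[B,E,C,D,F,A]
After op 6 (swap(2, 4)): offset=0, physical=[B,E,F,D,C,A], logical=[B,E,F,D,C,A]
After op 7 (swap(3, 4)): offset=0, physical=[B,E,F,C,D,A], logical=[B,E,F,C,D,A]
After op 8 (rotate(+2)): offset=2, physical=[B,E,F,C,D,A], logical=[F,C,D,A,B,E]
After op 9 (rotate(-3)): offset=5, physical=[B,E,F,C,D,A], logical=[A,B,E,F,C,D]
After op 10 (replace(1, 'b')): offset=5, physical=[b,E,F,C,D,A], logical=[A,b,E,F,C,D]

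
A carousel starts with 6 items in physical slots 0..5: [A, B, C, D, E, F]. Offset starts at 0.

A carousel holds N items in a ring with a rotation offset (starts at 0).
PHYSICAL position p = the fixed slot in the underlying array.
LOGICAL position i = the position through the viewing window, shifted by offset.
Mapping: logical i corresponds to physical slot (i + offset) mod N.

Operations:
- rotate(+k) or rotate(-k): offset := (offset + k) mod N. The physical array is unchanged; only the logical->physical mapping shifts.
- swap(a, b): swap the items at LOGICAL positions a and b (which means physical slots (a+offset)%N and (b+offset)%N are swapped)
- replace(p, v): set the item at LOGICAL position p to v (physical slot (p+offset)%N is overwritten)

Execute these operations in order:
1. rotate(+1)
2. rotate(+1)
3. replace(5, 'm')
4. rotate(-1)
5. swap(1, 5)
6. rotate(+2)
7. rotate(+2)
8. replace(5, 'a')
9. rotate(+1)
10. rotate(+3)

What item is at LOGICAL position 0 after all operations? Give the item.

After op 1 (rotate(+1)): offset=1, physical=[A,B,C,D,E,F], logical=[B,C,D,E,F,A]
After op 2 (rotate(+1)): offset=2, physical=[A,B,C,D,E,F], logical=[C,D,E,F,A,B]
After op 3 (replace(5, 'm')): offset=2, physical=[A,m,C,D,E,F], logical=[C,D,E,F,A,m]
After op 4 (rotate(-1)): offset=1, physical=[A,m,C,D,E,F], logical=[m,C,D,E,F,A]
After op 5 (swap(1, 5)): offset=1, physical=[C,m,A,D,E,F], logical=[m,A,D,E,F,C]
After op 6 (rotate(+2)): offset=3, physical=[C,m,A,D,E,F], logical=[D,E,F,C,m,A]
After op 7 (rotate(+2)): offset=5, physical=[C,m,A,D,E,F], logical=[F,C,m,A,D,E]
After op 8 (replace(5, 'a')): offset=5, physical=[C,m,A,D,a,F], logical=[F,C,m,A,D,a]
After op 9 (rotate(+1)): offset=0, physical=[C,m,A,D,a,F], logical=[C,m,A,D,a,F]
After op 10 (rotate(+3)): offset=3, physical=[C,m,A,D,a,F], logical=[D,a,F,C,m,A]

Answer: D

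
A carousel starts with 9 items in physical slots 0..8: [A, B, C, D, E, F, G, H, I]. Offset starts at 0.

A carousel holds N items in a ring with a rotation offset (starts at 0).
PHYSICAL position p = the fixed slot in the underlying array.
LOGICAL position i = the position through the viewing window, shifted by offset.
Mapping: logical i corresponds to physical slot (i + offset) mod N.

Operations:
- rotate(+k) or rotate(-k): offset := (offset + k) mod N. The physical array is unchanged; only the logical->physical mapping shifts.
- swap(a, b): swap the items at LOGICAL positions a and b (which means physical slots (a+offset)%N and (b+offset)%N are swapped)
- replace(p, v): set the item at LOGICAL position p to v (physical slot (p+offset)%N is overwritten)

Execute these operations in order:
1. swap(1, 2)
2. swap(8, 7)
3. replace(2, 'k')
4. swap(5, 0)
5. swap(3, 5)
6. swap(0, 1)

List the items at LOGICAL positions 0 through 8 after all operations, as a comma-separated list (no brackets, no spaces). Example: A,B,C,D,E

After op 1 (swap(1, 2)): offset=0, physical=[A,C,B,D,E,F,G,H,I], logical=[A,C,B,D,E,F,G,H,I]
After op 2 (swap(8, 7)): offset=0, physical=[A,C,B,D,E,F,G,I,H], logical=[A,C,B,D,E,F,G,I,H]
After op 3 (replace(2, 'k')): offset=0, physical=[A,C,k,D,E,F,G,I,H], logical=[A,C,k,D,E,F,G,I,H]
After op 4 (swap(5, 0)): offset=0, physical=[F,C,k,D,E,A,G,I,H], logical=[F,C,k,D,E,A,G,I,H]
After op 5 (swap(3, 5)): offset=0, physical=[F,C,k,A,E,D,G,I,H], logical=[F,C,k,A,E,D,G,I,H]
After op 6 (swap(0, 1)): offset=0, physical=[C,F,k,A,E,D,G,I,H], logical=[C,F,k,A,E,D,G,I,H]

Answer: C,F,k,A,E,D,G,I,H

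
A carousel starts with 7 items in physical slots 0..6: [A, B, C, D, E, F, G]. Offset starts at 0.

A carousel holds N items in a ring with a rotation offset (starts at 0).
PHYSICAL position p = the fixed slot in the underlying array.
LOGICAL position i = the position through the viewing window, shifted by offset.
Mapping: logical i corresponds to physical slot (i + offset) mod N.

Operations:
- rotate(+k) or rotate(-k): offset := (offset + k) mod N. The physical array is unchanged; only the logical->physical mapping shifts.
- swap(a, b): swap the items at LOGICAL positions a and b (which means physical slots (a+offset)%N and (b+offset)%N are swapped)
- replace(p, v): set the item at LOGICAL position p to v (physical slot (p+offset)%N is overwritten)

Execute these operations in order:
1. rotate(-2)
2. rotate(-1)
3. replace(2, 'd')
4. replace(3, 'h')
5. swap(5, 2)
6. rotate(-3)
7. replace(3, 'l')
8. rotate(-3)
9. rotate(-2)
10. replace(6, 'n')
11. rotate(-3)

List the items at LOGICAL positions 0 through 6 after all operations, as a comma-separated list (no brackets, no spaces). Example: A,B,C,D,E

Answer: h,B,n,D,l,F,C

Derivation:
After op 1 (rotate(-2)): offset=5, physical=[A,B,C,D,E,F,G], logical=[F,G,A,B,C,D,E]
After op 2 (rotate(-1)): offset=4, physical=[A,B,C,D,E,F,G], logical=[E,F,G,A,B,C,D]
After op 3 (replace(2, 'd')): offset=4, physical=[A,B,C,D,E,F,d], logical=[E,F,d,A,B,C,D]
After op 4 (replace(3, 'h')): offset=4, physical=[h,B,C,D,E,F,d], logical=[E,F,d,h,B,C,D]
After op 5 (swap(5, 2)): offset=4, physical=[h,B,d,D,E,F,C], logical=[E,F,C,h,B,d,D]
After op 6 (rotate(-3)): offset=1, physical=[h,B,d,D,E,F,C], logical=[B,d,D,E,F,C,h]
After op 7 (replace(3, 'l')): offset=1, physical=[h,B,d,D,l,F,C], logical=[B,d,D,l,F,C,h]
After op 8 (rotate(-3)): offset=5, physical=[h,B,d,D,l,F,C], logical=[F,C,h,B,d,D,l]
After op 9 (rotate(-2)): offset=3, physical=[h,B,d,D,l,F,C], logical=[D,l,F,C,h,B,d]
After op 10 (replace(6, 'n')): offset=3, physical=[h,B,n,D,l,F,C], logical=[D,l,F,C,h,B,n]
After op 11 (rotate(-3)): offset=0, physical=[h,B,n,D,l,F,C], logical=[h,B,n,D,l,F,C]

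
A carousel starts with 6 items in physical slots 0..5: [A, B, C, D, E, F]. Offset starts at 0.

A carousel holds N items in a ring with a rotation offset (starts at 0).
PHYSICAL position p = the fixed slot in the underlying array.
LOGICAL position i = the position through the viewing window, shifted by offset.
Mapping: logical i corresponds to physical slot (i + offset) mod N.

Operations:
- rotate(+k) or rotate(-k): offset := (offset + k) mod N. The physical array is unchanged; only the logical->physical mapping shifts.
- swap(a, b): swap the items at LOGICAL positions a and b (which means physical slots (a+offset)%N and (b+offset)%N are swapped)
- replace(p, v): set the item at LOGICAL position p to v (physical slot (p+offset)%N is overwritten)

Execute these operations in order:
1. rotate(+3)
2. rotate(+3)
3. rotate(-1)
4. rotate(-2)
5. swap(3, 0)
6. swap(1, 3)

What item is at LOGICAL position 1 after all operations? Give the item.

Answer: D

Derivation:
After op 1 (rotate(+3)): offset=3, physical=[A,B,C,D,E,F], logical=[D,E,F,A,B,C]
After op 2 (rotate(+3)): offset=0, physical=[A,B,C,D,E,F], logical=[A,B,C,D,E,F]
After op 3 (rotate(-1)): offset=5, physical=[A,B,C,D,E,F], logical=[F,A,B,C,D,E]
After op 4 (rotate(-2)): offset=3, physical=[A,B,C,D,E,F], logical=[D,E,F,A,B,C]
After op 5 (swap(3, 0)): offset=3, physical=[D,B,C,A,E,F], logical=[A,E,F,D,B,C]
After op 6 (swap(1, 3)): offset=3, physical=[E,B,C,A,D,F], logical=[A,D,F,E,B,C]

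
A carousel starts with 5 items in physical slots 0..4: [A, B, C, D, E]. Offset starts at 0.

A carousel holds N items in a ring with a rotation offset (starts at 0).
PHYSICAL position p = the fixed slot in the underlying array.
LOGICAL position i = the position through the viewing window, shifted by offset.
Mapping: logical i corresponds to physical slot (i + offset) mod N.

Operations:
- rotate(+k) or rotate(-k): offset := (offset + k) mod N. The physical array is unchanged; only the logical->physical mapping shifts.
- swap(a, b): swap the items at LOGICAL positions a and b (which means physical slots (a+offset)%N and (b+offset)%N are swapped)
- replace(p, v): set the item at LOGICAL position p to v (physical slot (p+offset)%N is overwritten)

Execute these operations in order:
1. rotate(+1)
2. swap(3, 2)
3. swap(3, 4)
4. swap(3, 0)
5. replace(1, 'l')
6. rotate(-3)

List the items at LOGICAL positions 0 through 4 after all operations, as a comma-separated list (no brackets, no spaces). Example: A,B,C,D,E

Answer: E,B,D,A,l

Derivation:
After op 1 (rotate(+1)): offset=1, physical=[A,B,C,D,E], logical=[B,C,D,E,A]
After op 2 (swap(3, 2)): offset=1, physical=[A,B,C,E,D], logical=[B,C,E,D,A]
After op 3 (swap(3, 4)): offset=1, physical=[D,B,C,E,A], logical=[B,C,E,A,D]
After op 4 (swap(3, 0)): offset=1, physical=[D,A,C,E,B], logical=[A,C,E,B,D]
After op 5 (replace(1, 'l')): offset=1, physical=[D,A,l,E,B], logical=[A,l,E,B,D]
After op 6 (rotate(-3)): offset=3, physical=[D,A,l,E,B], logical=[E,B,D,A,l]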